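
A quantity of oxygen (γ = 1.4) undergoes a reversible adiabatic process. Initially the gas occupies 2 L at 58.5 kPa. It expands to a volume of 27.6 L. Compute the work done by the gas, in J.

W ≈ 190 J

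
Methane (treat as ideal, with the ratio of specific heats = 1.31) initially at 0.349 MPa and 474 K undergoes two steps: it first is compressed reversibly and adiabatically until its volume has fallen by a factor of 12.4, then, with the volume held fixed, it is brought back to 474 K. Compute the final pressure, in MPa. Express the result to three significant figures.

Adiabatic step (PV^γ = const): P₂ = 0.349×12.4^(1.31) = 9.445 MPa; T₂ = 474×12.4^(0.31) = 1035 K.
Isochoric: P₃ = P₂(T₃/T₂) = 9.445 × (474/1035) = 4.328 MPa.

P₃ ≈ 4.33 MPa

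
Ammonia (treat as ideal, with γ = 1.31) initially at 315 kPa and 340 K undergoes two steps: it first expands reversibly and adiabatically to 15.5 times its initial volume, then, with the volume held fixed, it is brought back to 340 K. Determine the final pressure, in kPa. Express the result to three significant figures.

Adiabatic step (PV^γ = const): P₂ = 315×(1/15.5)^(1.31) = 8.689 kPa; T₂ = 340×(1/15.5)^(0.31) = 145.4 K.
Isochoric: P₃ = P₂(T₃/T₂) = 8.689 × (340/145.4) = 20.32 kPa.

P₃ ≈ 20.3 kPa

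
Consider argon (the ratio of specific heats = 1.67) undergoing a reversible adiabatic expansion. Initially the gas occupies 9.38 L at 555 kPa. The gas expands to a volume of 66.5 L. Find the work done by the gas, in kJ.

W ≈ 5.68 kJ

P₂ = P₁(V₁/V₂)^γ = 555×(9.38/66.5)^(1.67) = 21.07 kPa.
For a reversible adiabat, W_by_gas = (P₁V₁ − P₂V₂)/(γ−1).
W_by = (555000×0.00938 − 21070×0.0665) / (0.67) = 5678 J.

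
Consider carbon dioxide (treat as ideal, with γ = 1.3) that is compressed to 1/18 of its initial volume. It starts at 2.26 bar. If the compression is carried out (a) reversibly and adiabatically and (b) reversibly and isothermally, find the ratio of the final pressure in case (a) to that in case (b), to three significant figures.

P_adiabatic / P_isothermal ≈ 2.38

Isothermal: P_b = P₁(V₁/V₂) = 2.26×18.
Adiabatic: P_a = P₁(V₁/V₂)^γ = 2.26×18^(1.3).
P_a/P_b = (V₁/V₂)^(γ−1) = 18^(0.3) = 2.38.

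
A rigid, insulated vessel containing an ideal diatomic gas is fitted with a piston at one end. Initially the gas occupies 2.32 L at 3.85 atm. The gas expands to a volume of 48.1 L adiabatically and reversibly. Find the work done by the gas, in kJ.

W ≈ 1.59 kJ

γ = 7/5 for a diatomic ideal gas.
P₂ = P₁(V₁/V₂)^γ = 3.85×(2.32/48.1)^(7/5) = 0.05523 atm.
For a reversible adiabat, W_by_gas = (P₁V₁ − P₂V₂)/(γ−1).
W_by = (390100×0.00232 − 5596×0.0481) / (2/5) = 1590 J.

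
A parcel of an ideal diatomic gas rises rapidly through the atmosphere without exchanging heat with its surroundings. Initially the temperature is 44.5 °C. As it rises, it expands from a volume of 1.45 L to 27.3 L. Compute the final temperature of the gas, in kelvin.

T₂ ≈ 98.2 K

For a reversible adiabat TV^(γ−1) is constant, so T₂ = T₁ (V₁/V₂)^(γ−1).
For a diatomic ideal gas γ = 7/5, so γ−1 = 2/5.
T₁ = 44.5 °C = 317.6 K.
T₂ = 317.6 × (1.45/27.3)^(2/5) = 98.18 K.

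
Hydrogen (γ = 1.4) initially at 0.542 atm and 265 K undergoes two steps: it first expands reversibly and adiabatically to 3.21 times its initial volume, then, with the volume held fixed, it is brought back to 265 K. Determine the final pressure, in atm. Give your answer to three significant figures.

Adiabatic step (PV^γ = const): P₂ = 0.542×(1/3.21)^(1.4) = 0.1059 atm; T₂ = 265×(1/3.21)^(0.4) = 166.2 K.
Isochoric: P₃ = P₂(T₃/T₂) = 0.1059 × (265/166.2) = 0.1688 atm.

P₃ ≈ 0.169 atm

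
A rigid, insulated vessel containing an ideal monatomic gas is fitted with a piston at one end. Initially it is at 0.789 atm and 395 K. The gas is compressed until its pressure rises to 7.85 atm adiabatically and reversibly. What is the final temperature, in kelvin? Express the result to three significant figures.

Adiabatic: T₂/T₁ = (P₂/P₁)^((γ−1)/γ).
For a monatomic ideal gas γ = 5/3, so (γ−1)/γ = 2/5.
T₂ = 395 × (7.85/0.789)^(2/5) = 990.2 K.

T₂ ≈ 990 K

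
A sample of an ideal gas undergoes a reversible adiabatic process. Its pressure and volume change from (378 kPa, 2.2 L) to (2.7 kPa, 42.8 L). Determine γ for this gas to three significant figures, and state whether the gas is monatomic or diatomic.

γ ≈ 1.66; monatomic

PV^γ = const ⇒ γ = ln(P₂/P₁) / ln(V₁/V₂).
γ = ln(2.7/378) / ln(2.2/42.8) = 1.665.
γ ≈ 1.66 is close to 5/3, so the gas is monatomic.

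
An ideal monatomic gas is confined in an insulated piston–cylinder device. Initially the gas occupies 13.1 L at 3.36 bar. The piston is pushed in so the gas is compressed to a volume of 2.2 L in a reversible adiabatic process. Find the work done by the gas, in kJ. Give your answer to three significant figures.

W ≈ -15.1 kJ

γ = 5/3 for a monatomic ideal gas.
P₂ = P₁(V₁/V₂)^γ = 3.36×(13.1/2.2)^(5/3) = 65.73 bar.
For a reversible adiabat, W_by_gas = (P₁V₁ − P₂V₂)/(γ−1).
W_by = (336000×0.0131 − 6.573×10^6×0.0022) / (2/3) = -15090 J.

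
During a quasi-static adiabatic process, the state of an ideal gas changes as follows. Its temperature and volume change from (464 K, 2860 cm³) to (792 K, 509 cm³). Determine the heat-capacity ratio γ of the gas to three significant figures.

γ ≈ 1.31

TV^(γ−1) = const ⇒ γ − 1 = ln(T₂/T₁) / ln(V₁/V₂).
γ = 1 + ln(792/464) / ln(2860/509) = 1.31.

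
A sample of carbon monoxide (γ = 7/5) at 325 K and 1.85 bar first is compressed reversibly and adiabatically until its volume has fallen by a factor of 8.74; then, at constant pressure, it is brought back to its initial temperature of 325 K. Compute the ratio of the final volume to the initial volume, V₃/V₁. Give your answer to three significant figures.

Adiabatic step: V₂/V₁ = 0.1144; T₂ = T₁·8.74^(2/5) = 773.5 K.
Isobaric step: V₃/V₂ = T₃/T₂ = 325/773.5.
V₃/V₁ = (V₂/V₁)(V₃/V₂) = 0.1144 × (325/773.5) = 0.04807.

V₃/V₁ ≈ 0.0481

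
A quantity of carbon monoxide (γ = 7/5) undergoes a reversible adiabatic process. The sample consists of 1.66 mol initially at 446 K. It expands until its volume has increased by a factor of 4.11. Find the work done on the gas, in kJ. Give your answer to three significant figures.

For a reversible adiabat TV^(γ−1) is constant, so T₂ = T₁ (V₁/V₂)^(γ−1).
T₂ = 446 × (1/4.11)^(2/5) = 253.4 K.
Q = 0, so ΔU = W_on_gas = nCᵥΔT with Cᵥ = R/(γ−1) = 20.79 J/(mol·K).
ΔU = 1.66 × 20.79 × (253.4 − 446) = -6645 J.

W ≈ -6.65 kJ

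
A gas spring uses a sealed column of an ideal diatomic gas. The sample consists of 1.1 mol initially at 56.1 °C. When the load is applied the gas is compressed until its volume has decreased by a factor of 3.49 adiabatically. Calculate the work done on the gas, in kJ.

For a reversible adiabat TV^(γ−1) is constant, so T₂ = T₁ (V₁/V₂)^(γ−1).
γ = 7/5 for a diatomic ideal gas, so γ−1 = 2/5.
T₁ = 56.1 °C = 329.2 K.
T₂ = 329.2 × 3.49^(2/5) = 542.8 K.
Q = 0, so ΔU = W_on_gas = nCᵥΔT with Cᵥ = R/(γ−1) = 20.79 J/(mol·K).
ΔU = 1.1 × 20.79 × (542.8 − 329.2) = 4883 J.

W ≈ 4.88 kJ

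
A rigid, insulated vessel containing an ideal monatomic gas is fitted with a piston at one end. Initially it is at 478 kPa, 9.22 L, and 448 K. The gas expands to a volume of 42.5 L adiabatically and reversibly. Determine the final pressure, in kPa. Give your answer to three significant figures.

Adiabatic: P₁V₁^γ = P₂V₂^γ ⇒ P₂ = P₁ (V₁/V₂)^γ.
γ = 5/3 for a monatomic ideal gas.
P₂ = 478 × (9.22/42.5)^(5/3) = 37.44 kPa.

P₂ ≈ 37.4 kPa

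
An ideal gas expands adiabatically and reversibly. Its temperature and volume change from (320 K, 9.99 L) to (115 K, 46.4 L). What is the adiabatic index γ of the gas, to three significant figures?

γ ≈ 1.67

TV^(γ−1) = const ⇒ γ − 1 = ln(T₂/T₁) / ln(V₁/V₂).
γ = 1 + ln(115/320) / ln(9.99/46.4) = 1.666.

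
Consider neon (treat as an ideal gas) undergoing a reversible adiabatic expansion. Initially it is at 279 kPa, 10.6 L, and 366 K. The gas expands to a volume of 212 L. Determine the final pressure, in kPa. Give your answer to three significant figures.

P₂ ≈ 1.89 kPa

Adiabatic: P₁V₁^γ = P₂V₂^γ ⇒ P₂ = P₁ (V₁/V₂)^γ.
γ = 5/3 for a monatomic ideal gas.
P₂ = 279 × (10.6/212)^(5/3) = 1.893 kPa.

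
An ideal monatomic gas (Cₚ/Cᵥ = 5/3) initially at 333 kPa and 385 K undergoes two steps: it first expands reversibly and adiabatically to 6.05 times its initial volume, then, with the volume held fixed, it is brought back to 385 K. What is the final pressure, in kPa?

Adiabatic step (PV^γ = const): P₂ = 333×(1/6.05)^(5/3) = 16.58 kPa; T₂ = 385×(1/6.05)^(2/3) = 116 K.
Isochoric: P₃ = P₂(T₃/T₂) = 16.58 × (385/116) = 55.04 kPa.

P₃ ≈ 55.0 kPa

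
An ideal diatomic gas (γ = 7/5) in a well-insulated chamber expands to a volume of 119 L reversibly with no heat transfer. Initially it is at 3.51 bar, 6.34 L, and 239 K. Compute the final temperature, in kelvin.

T₂ ≈ 74.0 K

For a reversible adiabat TV^(γ−1) is constant, so T₂ = T₁ (V₁/V₂)^(γ−1).
T₂ = 239 × (6.34/119)^(2/5) = 73.96 K.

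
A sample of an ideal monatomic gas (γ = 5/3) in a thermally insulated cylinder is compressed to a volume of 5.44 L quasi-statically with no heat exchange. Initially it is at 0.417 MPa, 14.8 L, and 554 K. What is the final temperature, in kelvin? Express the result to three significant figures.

Adiabatic: T₁V₁^(γ−1) = T₂V₂^(γ−1) ⇒ T₂ = T₁ (V₁/V₂)^(γ−1).
T₂ = 554 × (14.8/5.44)^(2/3) = 1080 K.

T₂ ≈ 1080 K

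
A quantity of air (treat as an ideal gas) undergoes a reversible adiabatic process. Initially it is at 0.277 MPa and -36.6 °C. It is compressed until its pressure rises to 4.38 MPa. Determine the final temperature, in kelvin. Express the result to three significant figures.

Adiabatic: T₂/T₁ = (P₂/P₁)^((γ−1)/γ).
For a diatomic ideal gas γ = 7/5, so (γ−1)/γ = 2/7.
T₁ = -36.6 °C = 236.5 K.
T₂ = 236.5 × (4.38/0.277)^(2/7) = 520.6 K.

T₂ ≈ 521 K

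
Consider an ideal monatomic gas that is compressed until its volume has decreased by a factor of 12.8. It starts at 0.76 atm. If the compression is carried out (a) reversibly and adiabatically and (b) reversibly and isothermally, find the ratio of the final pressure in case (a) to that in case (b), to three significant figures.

For a monatomic ideal gas γ = 5/3.
Isothermal: P_b = P₁(V₁/V₂) = 0.76×12.8.
Adiabatic: P_a = P₁(V₁/V₂)^γ = 0.76×12.8^(5/3).
P_a/P_b = (V₁/V₂)^(γ−1) = 12.8^(2/3) = 5.472.

P_adiabatic / P_isothermal ≈ 5.47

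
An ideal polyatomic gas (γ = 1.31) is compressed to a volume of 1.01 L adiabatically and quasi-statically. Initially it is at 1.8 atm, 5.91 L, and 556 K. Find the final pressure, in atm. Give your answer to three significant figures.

P₂ ≈ 18.2 atm

Adiabatic: P₁V₁^γ = P₂V₂^γ ⇒ P₂ = P₁ (V₁/V₂)^γ.
P₂ = 1.8 × (5.91/1.01)^(1.31) = 18.21 atm.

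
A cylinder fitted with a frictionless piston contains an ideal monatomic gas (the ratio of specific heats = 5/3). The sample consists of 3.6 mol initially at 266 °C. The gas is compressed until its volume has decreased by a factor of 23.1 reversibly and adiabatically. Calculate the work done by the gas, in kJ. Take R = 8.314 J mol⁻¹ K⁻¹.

W ≈ -172 kJ

Adiabatic: T₁V₁^(γ−1) = T₂V₂^(γ−1) ⇒ T₂ = T₁ (V₁/V₂)^(γ−1).
T₁ = 266 °C = 539.1 K.
T₂ = 539.1 × 23.1^(2/3) = 4373 K.
Q = 0, so ΔU = W_on_gas = nCᵥΔT with Cᵥ = R/(γ−1) = 12.47 J/(mol·K).
ΔU = 3.6 × 12.47 × (4373 − 539.1) = 172100 J.
Work done by the gas = −ΔU = -172100 J.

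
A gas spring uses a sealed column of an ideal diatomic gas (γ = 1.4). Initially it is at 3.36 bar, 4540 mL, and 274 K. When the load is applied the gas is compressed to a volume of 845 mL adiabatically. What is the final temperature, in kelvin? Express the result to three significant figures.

T₂ ≈ 537 K

Adiabatic: T₁V₁^(γ−1) = T₂V₂^(γ−1) ⇒ T₂ = T₁ (V₁/V₂)^(γ−1).
T₂ = 274 × (4540/845)^(0.4) = 536.8 K.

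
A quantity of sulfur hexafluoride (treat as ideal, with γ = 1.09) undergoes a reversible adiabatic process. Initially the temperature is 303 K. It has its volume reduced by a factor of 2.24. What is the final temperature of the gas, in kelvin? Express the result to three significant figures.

T₂ ≈ 326 K

Adiabatic: T₁V₁^(γ−1) = T₂V₂^(γ−1) ⇒ T₂ = T₁ (V₁/V₂)^(γ−1).
T₂ = 303 × 2.24^(0.09) = 325.8 K.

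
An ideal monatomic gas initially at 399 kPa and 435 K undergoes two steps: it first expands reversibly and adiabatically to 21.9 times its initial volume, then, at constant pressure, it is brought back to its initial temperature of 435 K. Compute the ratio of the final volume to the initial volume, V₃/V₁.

V₃/V₁ ≈ 171

For a monatomic ideal gas γ = 5/3.
Adiabatic step: V₂/V₁ = 21.9; T₂ = T₁·(1/21.9)^(2/3) = 55.57 K.
Isobaric step: V₃/V₂ = T₃/T₂ = 435/55.57.
V₃/V₁ = (V₂/V₁)(V₃/V₂) = 21.9 × (435/55.57) = 171.4.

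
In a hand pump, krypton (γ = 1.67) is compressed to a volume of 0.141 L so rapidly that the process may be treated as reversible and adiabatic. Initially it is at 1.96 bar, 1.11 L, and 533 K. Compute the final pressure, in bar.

Since PV^γ is constant along a reversible adiabat, P₂ = P₁ (V₁/V₂)^γ.
P₂ = 1.96 × (1.11/0.141)^(1.67) = 61.48 bar.

P₂ ≈ 61.5 bar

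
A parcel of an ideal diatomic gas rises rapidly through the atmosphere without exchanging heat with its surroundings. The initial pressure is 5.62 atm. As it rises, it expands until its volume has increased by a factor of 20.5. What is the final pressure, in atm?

P₂ ≈ 0.0819 atm

Adiabatic: P₁V₁^γ = P₂V₂^γ ⇒ P₂ = P₁ (V₁/V₂)^γ.
For a diatomic ideal gas γ = 7/5.
P₂ = 5.62 × (1/20.5)^(7/5) = 0.0819 atm.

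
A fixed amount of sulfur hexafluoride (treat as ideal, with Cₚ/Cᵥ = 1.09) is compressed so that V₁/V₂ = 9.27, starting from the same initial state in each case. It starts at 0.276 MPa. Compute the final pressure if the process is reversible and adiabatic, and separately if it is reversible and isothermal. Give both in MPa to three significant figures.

adiabatic: 3.13 MPa; isothermal: 2.56 MPa

Isothermal: P₂ = P₁(V₁/V₂) = 0.276×9.27 = 2.559 MPa.
Adiabatic: P₂ = P₁(V₁/V₂)^γ = 0.276×9.27^(1.09) = 3.126 MPa.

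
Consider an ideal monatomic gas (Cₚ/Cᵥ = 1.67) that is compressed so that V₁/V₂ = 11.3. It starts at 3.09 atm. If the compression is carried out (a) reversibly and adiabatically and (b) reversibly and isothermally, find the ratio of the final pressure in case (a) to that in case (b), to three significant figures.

Isothermal: P_b = P₁(V₁/V₂) = 3.09×11.3.
Adiabatic: P_a = P₁(V₁/V₂)^γ = 3.09×11.3^(1.67).
P_a/P_b = (V₁/V₂)^(γ−1) = 11.3^(0.67) = 5.076.

P_adiabatic / P_isothermal ≈ 5.08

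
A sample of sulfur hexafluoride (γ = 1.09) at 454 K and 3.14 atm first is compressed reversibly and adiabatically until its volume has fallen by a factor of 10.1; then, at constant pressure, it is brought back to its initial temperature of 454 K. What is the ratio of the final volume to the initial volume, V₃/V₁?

Adiabatic step: V₂/V₁ = 0.09901; T₂ = T₁·10.1^(0.09) = 559 K.
Isobaric step: V₃/V₂ = T₃/T₂ = 454/559.
V₃/V₁ = (V₂/V₁)(V₃/V₂) = 0.09901 × (454/559) = 0.08041.

V₃/V₁ ≈ 0.0804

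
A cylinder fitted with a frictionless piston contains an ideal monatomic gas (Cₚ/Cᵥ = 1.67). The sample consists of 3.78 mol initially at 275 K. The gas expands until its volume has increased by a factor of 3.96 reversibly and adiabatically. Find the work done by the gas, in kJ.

W ≈ 7.77 kJ

For a reversible adiabat TV^(γ−1) is constant, so T₂ = T₁ (V₁/V₂)^(γ−1).
T₂ = 275 × (1/3.96)^(0.67) = 109.4 K.
Q = 0, so ΔU = W_on_gas = nCᵥΔT with Cᵥ = R/(γ−1) = 12.41 J/(mol·K).
ΔU = 3.78 × 12.41 × (109.4 − 275) = -7769 J.
Work done by the gas = −ΔU = 7769 J.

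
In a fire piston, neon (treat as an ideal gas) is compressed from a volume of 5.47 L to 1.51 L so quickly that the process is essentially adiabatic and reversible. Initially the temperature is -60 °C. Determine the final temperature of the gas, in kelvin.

Adiabatic: T₁V₁^(γ−1) = T₂V₂^(γ−1) ⇒ T₂ = T₁ (V₁/V₂)^(γ−1).
For a monatomic ideal gas γ = 5/3, so γ−1 = 2/3.
T₁ = -60 °C = 213.1 K.
T₂ = 213.1 × (5.47/1.51)^(2/3) = 502.8 K.

T₂ ≈ 503 K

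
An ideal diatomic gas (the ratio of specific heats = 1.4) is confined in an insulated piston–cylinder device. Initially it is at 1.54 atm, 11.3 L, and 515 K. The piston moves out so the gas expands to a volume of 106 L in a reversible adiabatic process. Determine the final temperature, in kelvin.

T₂ ≈ 210 K

Adiabatic: T₁V₁^(γ−1) = T₂V₂^(γ−1) ⇒ T₂ = T₁ (V₁/V₂)^(γ−1).
T₂ = 515 × (11.3/106)^(0.4) = 210.3 K.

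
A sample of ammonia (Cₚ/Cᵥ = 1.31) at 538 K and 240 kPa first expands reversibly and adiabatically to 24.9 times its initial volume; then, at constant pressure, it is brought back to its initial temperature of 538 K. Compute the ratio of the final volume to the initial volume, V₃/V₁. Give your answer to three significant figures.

V₃/V₁ ≈ 67.5

Adiabatic step: V₂/V₁ = 24.9; T₂ = T₁·(1/24.9)^(0.31) = 198.6 K.
Isobaric step: V₃/V₂ = T₃/T₂ = 538/198.6.
V₃/V₁ = (V₂/V₁)(V₃/V₂) = 24.9 × (538/198.6) = 67.46.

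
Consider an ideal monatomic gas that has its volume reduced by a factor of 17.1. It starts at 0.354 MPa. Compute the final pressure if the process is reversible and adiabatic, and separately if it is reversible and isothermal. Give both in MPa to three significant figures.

For a monatomic ideal gas γ = 5/3.
Isothermal: P₂ = P₁(V₁/V₂) = 0.354×17.1 = 6.053 MPa.
Adiabatic: P₂ = P₁(V₁/V₂)^γ = 0.354×17.1^(5/3) = 40.18 MPa.

adiabatic: 40.2 MPa; isothermal: 6.05 MPa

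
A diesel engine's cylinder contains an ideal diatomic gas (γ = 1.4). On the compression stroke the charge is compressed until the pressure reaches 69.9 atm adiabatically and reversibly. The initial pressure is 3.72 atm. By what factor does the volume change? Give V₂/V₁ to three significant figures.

V₂/V₁ ≈ 0.123

From PV^γ = const, V₂/V₁ = (P₁/P₂)^(1/γ).
V₂/V₁ = (3.72/69.9)^(0.714) = 0.123.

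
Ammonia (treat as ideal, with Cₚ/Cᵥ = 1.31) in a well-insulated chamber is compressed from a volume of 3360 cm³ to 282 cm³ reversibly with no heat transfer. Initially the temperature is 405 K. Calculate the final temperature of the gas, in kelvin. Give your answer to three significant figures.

For a reversible adiabat TV^(γ−1) is constant, so T₂ = T₁ (V₁/V₂)^(γ−1).
T₂ = 405 × (3360/282)^(0.31) = 873.1 K.

T₂ ≈ 873 K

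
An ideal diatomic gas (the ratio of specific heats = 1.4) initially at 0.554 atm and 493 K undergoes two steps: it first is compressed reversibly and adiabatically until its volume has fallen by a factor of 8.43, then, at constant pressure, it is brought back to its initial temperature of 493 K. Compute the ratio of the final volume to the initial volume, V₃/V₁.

V₃/V₁ ≈ 0.0506

Adiabatic step: V₂/V₁ = 0.1186; T₂ = T₁·8.43^(0.4) = 1157 K.
Isobaric step: V₃/V₂ = T₃/T₂ = 493/1157.
V₃/V₁ = (V₂/V₁)(V₃/V₂) = 0.1186 × (493/1157) = 0.05056.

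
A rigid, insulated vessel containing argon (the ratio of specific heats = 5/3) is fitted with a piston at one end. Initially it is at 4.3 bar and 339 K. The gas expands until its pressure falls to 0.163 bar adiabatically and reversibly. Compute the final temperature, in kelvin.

Along an adiabat T P^((1−γ)/γ) is constant, so T₂ = T₁ (P₂/P₁)^((γ−1)/γ).
T₂ = 339 × (0.163/4.3)^(2/5) = 91.56 K.

T₂ ≈ 91.6 K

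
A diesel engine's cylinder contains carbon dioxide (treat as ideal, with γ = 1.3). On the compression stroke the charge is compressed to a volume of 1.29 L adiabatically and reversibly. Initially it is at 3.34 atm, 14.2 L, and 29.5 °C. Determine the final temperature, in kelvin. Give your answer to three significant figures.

T₂ ≈ 622 K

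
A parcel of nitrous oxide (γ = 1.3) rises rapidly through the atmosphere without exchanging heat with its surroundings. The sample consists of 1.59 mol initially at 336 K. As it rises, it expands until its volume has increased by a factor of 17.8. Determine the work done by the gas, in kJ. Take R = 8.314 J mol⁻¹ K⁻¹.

For a reversible adiabat TV^(γ−1) is constant, so T₂ = T₁ (V₁/V₂)^(γ−1).
T₂ = 336 × (1/17.8)^(0.3) = 141.6 K.
Q = 0, so ΔU = W_on_gas = nCᵥΔT with Cᵥ = R/(γ−1) = 27.71 J/(mol·K).
ΔU = 1.59 × 27.71 × (141.6 − 336) = -8564 J.
Work done by the gas = −ΔU = 8564 J.

W ≈ 8.56 kJ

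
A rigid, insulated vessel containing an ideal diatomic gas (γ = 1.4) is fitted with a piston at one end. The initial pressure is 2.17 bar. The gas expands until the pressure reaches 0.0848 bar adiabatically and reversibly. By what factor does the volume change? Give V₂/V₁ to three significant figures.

V₂/V₁ ≈ 10.1

From PV^γ = const, V₂/V₁ = (P₁/P₂)^(1/γ).
V₂/V₁ = (2.17/0.0848)^(0.714) = 10.13.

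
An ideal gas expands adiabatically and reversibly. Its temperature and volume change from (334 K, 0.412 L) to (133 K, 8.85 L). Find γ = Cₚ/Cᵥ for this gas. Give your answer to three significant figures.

γ ≈ 1.30

TV^(γ−1) = const ⇒ γ − 1 = ln(T₂/T₁) / ln(V₁/V₂).
γ = 1 + ln(133/334) / ln(0.412/8.85) = 1.3.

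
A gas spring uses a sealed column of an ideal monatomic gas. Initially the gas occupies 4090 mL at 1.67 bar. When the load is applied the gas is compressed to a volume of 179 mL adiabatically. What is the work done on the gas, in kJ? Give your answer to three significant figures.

W ≈ 7.23 kJ

γ = 5/3 for a monatomic ideal gas.
P₂ = P₁(V₁/V₂)^γ = 1.67×(4090/179)^(5/3) = 307.3 bar.
For a reversible adiabat, W_by_gas = (P₁V₁ − P₂V₂)/(γ−1).
W_by = (167000×0.00409 − 3.073×10^7×0.000179) / (2/3) = -7225 J.
W_on_gas = −W_by = 7225 J.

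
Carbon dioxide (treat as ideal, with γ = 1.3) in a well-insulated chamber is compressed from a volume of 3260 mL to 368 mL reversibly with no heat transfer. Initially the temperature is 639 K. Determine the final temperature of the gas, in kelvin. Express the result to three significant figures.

T₂ ≈ 1230 K

For a reversible adiabat TV^(γ−1) is constant, so T₂ = T₁ (V₁/V₂)^(γ−1).
T₂ = 639 × (3260/368)^(0.3) = 1229 K.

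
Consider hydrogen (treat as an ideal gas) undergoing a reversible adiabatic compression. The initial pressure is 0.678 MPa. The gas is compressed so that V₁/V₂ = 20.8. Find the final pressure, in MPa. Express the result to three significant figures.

Since PV^γ is constant along a reversible adiabat, P₂ = P₁ (V₁/V₂)^γ.
For a diatomic ideal gas γ = 7/5.
P₂ = 0.678 × 20.8^(7/5) = 47.48 MPa.

P₂ ≈ 47.5 MPa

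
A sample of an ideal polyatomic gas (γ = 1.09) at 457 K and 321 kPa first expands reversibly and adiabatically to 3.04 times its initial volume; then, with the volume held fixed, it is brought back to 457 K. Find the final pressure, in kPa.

P₃ ≈ 106 kPa

Adiabatic step (PV^γ = const): P₂ = 321×(1/3.04)^(1.09) = 95.54 kPa; T₂ = 457×(1/3.04)^(0.09) = 413.5 K.
Isochoric: P₃ = P₂(T₃/T₂) = 95.54 × (457/413.5) = 105.6 kPa.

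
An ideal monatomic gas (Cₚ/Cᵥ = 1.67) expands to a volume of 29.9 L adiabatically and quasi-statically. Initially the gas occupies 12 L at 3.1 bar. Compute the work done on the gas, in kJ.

W ≈ -2.54 kJ

P₂ = P₁(V₁/V₂)^γ = 3.1×(12/29.9)^(1.67) = 0.6749 bar.
For a reversible adiabat, W_by_gas = (P₁V₁ − P₂V₂)/(γ−1).
W_by = (310000×0.012 − 67490×0.0299) / (0.67) = 2540 J.
W_on_gas = −W_by = -2540 J.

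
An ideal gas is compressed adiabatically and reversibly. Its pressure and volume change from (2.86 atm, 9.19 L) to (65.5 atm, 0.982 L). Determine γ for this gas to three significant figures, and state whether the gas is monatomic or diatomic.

PV^γ = const ⇒ γ = ln(P₂/P₁) / ln(V₁/V₂).
γ = ln(65.5/2.86) / ln(9.19/0.982) = 1.4.
γ ≈ 1.40 is close to 7/5, so the gas is diatomic.

γ ≈ 1.40; diatomic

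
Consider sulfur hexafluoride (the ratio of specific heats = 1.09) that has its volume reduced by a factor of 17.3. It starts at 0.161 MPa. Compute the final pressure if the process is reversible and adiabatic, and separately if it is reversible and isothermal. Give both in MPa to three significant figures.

adiabatic: 3.60 MPa; isothermal: 2.79 MPa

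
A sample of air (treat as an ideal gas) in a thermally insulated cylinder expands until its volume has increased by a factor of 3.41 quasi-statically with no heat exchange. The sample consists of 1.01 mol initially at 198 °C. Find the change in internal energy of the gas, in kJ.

ΔU ≈ -3.84 kJ

For a reversible adiabat TV^(γ−1) is constant, so T₂ = T₁ (V₁/V₂)^(γ−1).
γ = 7/5 for a diatomic ideal gas, so γ−1 = 2/5.
T₁ = 198 °C = 471.1 K.
T₂ = 471.1 × (1/3.41)^(2/5) = 288.4 K.
Q = 0, so ΔU = W_on_gas = nCᵥΔT with Cᵥ = R/(γ−1) = 20.79 J/(mol·K).
ΔU = 1.01 × 20.79 × (288.4 − 471.1) = -3836 J.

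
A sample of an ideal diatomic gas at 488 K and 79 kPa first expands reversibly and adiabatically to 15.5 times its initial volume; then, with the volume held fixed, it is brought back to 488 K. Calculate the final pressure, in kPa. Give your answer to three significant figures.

P₃ ≈ 5.10 kPa

For a diatomic ideal gas γ = 7/5.
Adiabatic step (PV^γ = const): P₂ = 79×(1/15.5)^(7/5) = 1.703 kPa; T₂ = 488×(1/15.5)^(2/5) = 163 K.
Isochoric: P₃ = P₂(T₃/T₂) = 1.703 × (488/163) = 5.097 kPa.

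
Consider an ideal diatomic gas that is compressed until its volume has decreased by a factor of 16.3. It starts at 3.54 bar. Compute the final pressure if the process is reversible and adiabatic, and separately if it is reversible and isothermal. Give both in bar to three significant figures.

adiabatic: 176 bar; isothermal: 57.7 bar

For a diatomic ideal gas γ = 7/5.
Isothermal: P₂ = P₁(V₁/V₂) = 3.54×16.3 = 57.7 bar.
Adiabatic: P₂ = P₁(V₁/V₂)^γ = 3.54×16.3^(7/5) = 176.2 bar.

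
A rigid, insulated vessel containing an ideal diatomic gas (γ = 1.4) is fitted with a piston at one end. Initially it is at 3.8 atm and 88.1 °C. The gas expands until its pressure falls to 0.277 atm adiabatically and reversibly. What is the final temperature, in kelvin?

Along an adiabat T P^((1−γ)/γ) is constant, so T₂ = T₁ (P₂/P₁)^((γ−1)/γ).
T₁ = 88.1 °C = 361.2 K.
T₂ = 361.2 × (0.277/3.8)^(0.286) = 170.9 K.

T₂ ≈ 171 K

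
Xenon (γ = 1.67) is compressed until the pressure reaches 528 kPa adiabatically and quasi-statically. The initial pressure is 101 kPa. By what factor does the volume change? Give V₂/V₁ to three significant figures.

V₂/V₁ ≈ 0.371

From PV^γ = const, V₂/V₁ = (P₁/P₂)^(1/γ).
V₂/V₁ = (101/528)^(0.599) = 0.3714.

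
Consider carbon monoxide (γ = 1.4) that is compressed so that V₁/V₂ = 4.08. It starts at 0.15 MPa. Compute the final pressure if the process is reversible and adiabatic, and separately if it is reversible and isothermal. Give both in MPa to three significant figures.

adiabatic: 1.07 MPa; isothermal: 0.612 MPa

Isothermal: P₂ = P₁(V₁/V₂) = 0.15×4.08 = 0.612 MPa.
Adiabatic: P₂ = P₁(V₁/V₂)^γ = 0.15×4.08^(1.4) = 1.074 MPa.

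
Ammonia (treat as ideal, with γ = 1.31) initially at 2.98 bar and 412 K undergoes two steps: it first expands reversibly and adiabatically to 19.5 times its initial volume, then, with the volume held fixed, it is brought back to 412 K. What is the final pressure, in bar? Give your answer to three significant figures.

Adiabatic step (PV^γ = const): P₂ = 2.98×(1/19.5)^(1.31) = 0.06085 bar; T₂ = 412×(1/19.5)^(0.31) = 164.1 K.
Isochoric: P₃ = P₂(T₃/T₂) = 0.06085 × (412/164.1) = 0.1528 bar.

P₃ ≈ 0.153 bar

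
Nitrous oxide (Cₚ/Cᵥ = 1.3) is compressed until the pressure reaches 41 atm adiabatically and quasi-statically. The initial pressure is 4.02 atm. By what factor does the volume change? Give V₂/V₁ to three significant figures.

V₂/V₁ ≈ 0.168

From PV^γ = const, V₂/V₁ = (P₁/P₂)^(1/γ).
V₂/V₁ = (4.02/41)^(0.769) = 0.1676.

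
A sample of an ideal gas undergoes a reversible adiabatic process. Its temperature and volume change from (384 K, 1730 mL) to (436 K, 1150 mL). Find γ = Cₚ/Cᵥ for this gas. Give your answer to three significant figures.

γ ≈ 1.31

TV^(γ−1) = const ⇒ γ − 1 = ln(T₂/T₁) / ln(V₁/V₂).
γ = 1 + ln(436/384) / ln(1730/1150) = 1.311.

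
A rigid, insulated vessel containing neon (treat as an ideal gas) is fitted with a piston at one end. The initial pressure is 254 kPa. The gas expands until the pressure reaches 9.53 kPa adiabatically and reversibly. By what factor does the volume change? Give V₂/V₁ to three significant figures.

From PV^γ = const, V₂/V₁ = (P₁/P₂)^(1/γ).
For a monatomic ideal gas γ = 5/3.
V₂/V₁ = (254/9.53)^(3/5) = 7.169.

V₂/V₁ ≈ 7.17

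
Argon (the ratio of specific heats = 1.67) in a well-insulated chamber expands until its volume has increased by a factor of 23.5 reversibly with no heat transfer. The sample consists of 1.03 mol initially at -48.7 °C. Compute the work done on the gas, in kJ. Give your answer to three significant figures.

W ≈ -2.52 kJ

For a reversible adiabat TV^(γ−1) is constant, so T₂ = T₁ (V₁/V₂)^(γ−1).
T₁ = -48.7 °C = 224.4 K.
T₂ = 224.4 × (1/23.5)^(0.67) = 27.07 K.
Q = 0, so ΔU = W_on_gas = nCᵥΔT with Cᵥ = R/(γ−1) = 12.41 J/(mol·K).
ΔU = 1.03 × 12.41 × (27.07 − 224.4) = -2523 J.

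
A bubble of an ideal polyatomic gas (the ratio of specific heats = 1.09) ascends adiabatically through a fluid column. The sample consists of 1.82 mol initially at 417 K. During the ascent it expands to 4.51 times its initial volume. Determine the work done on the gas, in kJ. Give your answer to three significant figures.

W ≈ -8.89 kJ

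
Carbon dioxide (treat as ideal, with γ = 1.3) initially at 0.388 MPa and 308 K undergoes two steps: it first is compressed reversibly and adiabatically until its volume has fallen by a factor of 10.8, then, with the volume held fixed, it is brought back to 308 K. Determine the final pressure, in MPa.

Adiabatic step (PV^γ = const): P₂ = 0.388×10.8^(1.3) = 8.556 MPa; T₂ = 308×10.8^(0.3) = 628.9 K.
Isochoric: P₃ = P₂(T₃/T₂) = 8.556 × (308/628.9) = 4.19 MPa.

P₃ ≈ 4.19 MPa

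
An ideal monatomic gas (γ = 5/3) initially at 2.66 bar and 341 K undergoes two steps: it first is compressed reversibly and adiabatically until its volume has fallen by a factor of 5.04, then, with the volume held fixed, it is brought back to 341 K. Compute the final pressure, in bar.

P₃ ≈ 13.4 bar

Adiabatic step (PV^γ = const): P₂ = 2.66×5.04^(5/3) = 39.41 bar; T₂ = 341×5.04^(2/3) = 1002 K.
Isochoric: P₃ = P₂(T₃/T₂) = 39.41 × (341/1002) = 13.41 bar.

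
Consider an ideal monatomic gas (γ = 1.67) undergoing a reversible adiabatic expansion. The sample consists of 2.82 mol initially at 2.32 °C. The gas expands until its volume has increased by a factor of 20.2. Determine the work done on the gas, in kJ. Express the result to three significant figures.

W ≈ -8.35 kJ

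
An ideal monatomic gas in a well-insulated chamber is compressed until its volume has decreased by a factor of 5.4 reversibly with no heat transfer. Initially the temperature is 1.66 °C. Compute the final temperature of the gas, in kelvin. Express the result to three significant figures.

T₂ ≈ 846 K

For a reversible adiabat TV^(γ−1) is constant, so T₂ = T₁ (V₁/V₂)^(γ−1).
For a monatomic ideal gas γ = 5/3, so γ−1 = 2/3.
T₁ = 1.66 °C = 274.8 K.
T₂ = 274.8 × 5.4^(2/3) = 845.9 K.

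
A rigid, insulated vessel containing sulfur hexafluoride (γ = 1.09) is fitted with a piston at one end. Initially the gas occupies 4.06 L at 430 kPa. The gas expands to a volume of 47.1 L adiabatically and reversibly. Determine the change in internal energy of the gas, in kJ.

ΔU ≈ -3.84 kJ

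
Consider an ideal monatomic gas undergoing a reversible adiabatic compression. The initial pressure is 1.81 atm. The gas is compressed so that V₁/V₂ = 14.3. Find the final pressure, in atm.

P₂ ≈ 152 atm

Adiabatic: P₁V₁^γ = P₂V₂^γ ⇒ P₂ = P₁ (V₁/V₂)^γ.
For a monatomic ideal gas γ = 5/3.
P₂ = 1.81 × 14.3^(5/3) = 152.5 atm.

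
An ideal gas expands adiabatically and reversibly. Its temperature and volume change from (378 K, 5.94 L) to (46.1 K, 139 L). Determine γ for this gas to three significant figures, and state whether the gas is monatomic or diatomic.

γ ≈ 1.67; monatomic

TV^(γ−1) = const ⇒ γ − 1 = ln(T₂/T₁) / ln(V₁/V₂).
γ = 1 + ln(46.1/378) / ln(5.94/139) = 1.667.
γ ≈ 1.67 is close to 5/3, so the gas is monatomic.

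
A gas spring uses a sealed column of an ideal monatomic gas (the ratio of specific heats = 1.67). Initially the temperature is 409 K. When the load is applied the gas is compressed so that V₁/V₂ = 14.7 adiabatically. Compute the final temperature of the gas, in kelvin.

Adiabatic: T₁V₁^(γ−1) = T₂V₂^(γ−1) ⇒ T₂ = T₁ (V₁/V₂)^(γ−1).
T₂ = 409 × 14.7^(0.67) = 2476 K.

T₂ ≈ 2480 K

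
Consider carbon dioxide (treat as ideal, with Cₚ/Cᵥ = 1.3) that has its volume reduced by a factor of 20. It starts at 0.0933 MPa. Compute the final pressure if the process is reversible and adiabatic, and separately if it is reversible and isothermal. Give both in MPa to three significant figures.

Isothermal: P₂ = P₁(V₁/V₂) = 0.0933×20 = 1.866 MPa.
Adiabatic: P₂ = P₁(V₁/V₂)^γ = 0.0933×20^(1.3) = 4.584 MPa.

adiabatic: 4.58 MPa; isothermal: 1.87 MPa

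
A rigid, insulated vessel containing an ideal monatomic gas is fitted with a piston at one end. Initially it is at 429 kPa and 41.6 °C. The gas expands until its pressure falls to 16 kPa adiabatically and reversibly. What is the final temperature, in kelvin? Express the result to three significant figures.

T₂ ≈ 84.5 K

Along an adiabat T P^((1−γ)/γ) is constant, so T₂ = T₁ (P₂/P₁)^((γ−1)/γ).
For a monatomic ideal gas γ = 5/3, so (γ−1)/γ = 2/5.
T₁ = 41.6 °C = 314.8 K.
T₂ = 314.8 × (16/429)^(2/5) = 84.46 K.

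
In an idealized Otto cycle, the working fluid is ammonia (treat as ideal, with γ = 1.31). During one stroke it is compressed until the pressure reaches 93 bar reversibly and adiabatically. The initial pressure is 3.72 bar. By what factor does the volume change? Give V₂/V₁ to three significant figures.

From PV^γ = const, V₂/V₁ = (P₁/P₂)^(1/γ).
V₂/V₁ = (3.72/93)^(0.763) = 0.08568.

V₂/V₁ ≈ 0.0857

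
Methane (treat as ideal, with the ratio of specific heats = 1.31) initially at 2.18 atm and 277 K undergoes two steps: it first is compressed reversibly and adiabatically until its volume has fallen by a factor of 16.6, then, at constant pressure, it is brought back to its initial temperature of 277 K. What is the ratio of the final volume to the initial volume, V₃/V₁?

Adiabatic step: V₂/V₁ = 0.06024; T₂ = T₁·16.6^(0.31) = 661.8 K.
Isobaric step: V₃/V₂ = T₃/T₂ = 277/661.8.
V₃/V₁ = (V₂/V₁)(V₃/V₂) = 0.06024 × (277/661.8) = 0.02521.

V₃/V₁ ≈ 0.0252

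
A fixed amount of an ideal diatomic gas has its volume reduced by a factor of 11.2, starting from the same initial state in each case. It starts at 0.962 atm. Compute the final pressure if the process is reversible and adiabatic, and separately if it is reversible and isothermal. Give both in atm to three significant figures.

adiabatic: 28.3 atm; isothermal: 10.8 atm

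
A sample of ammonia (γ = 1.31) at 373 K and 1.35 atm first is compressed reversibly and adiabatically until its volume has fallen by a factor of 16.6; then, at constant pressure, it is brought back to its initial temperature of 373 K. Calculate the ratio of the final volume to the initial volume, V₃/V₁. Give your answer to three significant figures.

Adiabatic step: V₂/V₁ = 0.06024; T₂ = T₁·16.6^(0.31) = 891.1 K.
Isobaric step: V₃/V₂ = T₃/T₂ = 373/891.1.
V₃/V₁ = (V₂/V₁)(V₃/V₂) = 0.06024 × (373/891.1) = 0.02521.

V₃/V₁ ≈ 0.0252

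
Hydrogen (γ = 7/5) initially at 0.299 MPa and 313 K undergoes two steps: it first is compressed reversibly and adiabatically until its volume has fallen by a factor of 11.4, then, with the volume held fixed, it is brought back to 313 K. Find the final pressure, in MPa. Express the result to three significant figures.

P₃ ≈ 3.41 MPa

Adiabatic step (PV^γ = const): P₂ = 0.299×11.4^(7/5) = 9.023 MPa; T₂ = 313×11.4^(2/5) = 828.5 K.
Isochoric: P₃ = P₂(T₃/T₂) = 9.023 × (313/828.5) = 3.409 MPa.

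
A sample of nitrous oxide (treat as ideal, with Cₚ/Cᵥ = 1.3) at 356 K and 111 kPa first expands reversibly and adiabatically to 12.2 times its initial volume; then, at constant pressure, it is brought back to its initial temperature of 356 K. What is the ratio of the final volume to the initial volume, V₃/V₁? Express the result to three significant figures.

Adiabatic step: V₂/V₁ = 12.2; T₂ = T₁·(1/12.2)^(0.3) = 168.1 K.
Isobaric step: V₃/V₂ = T₃/T₂ = 356/168.1.
V₃/V₁ = (V₂/V₁)(V₃/V₂) = 12.2 × (356/168.1) = 25.84.

V₃/V₁ ≈ 25.8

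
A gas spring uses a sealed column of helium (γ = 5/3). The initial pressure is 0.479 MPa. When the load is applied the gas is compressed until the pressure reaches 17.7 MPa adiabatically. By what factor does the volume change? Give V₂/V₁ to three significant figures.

V₂/V₁ ≈ 0.115

From PV^γ = const, V₂/V₁ = (P₁/P₂)^(1/γ).
V₂/V₁ = (0.479/17.7)^(3/5) = 0.1147.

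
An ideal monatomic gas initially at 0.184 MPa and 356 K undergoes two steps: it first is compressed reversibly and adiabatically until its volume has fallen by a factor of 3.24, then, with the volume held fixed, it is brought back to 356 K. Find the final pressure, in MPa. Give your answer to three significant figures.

For a monatomic ideal gas γ = 5/3.
Adiabatic step (PV^γ = const): P₂ = 0.184×3.24^(5/3) = 1.305 MPa; T₂ = 356×3.24^(2/3) = 779.5 K.
Isochoric: P₃ = P₂(T₃/T₂) = 1.305 × (356/779.5) = 0.5962 MPa.

P₃ ≈ 0.596 MPa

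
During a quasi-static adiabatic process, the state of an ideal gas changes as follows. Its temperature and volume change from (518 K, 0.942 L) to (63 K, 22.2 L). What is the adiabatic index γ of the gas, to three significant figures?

γ ≈ 1.67

TV^(γ−1) = const ⇒ γ − 1 = ln(T₂/T₁) / ln(V₁/V₂).
γ = 1 + ln(63/518) / ln(0.942/22.2) = 1.667.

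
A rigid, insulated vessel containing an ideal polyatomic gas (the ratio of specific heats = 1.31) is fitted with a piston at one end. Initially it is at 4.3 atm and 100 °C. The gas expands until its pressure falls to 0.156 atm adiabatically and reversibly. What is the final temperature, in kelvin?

Along an adiabat T P^((1−γ)/γ) is constant, so T₂ = T₁ (P₂/P₁)^((γ−1)/γ).
T₁ = 100 °C = 373.1 K.
T₂ = 373.1 × (0.156/4.3)^(0.237) = 170.2 K.

T₂ ≈ 170 K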